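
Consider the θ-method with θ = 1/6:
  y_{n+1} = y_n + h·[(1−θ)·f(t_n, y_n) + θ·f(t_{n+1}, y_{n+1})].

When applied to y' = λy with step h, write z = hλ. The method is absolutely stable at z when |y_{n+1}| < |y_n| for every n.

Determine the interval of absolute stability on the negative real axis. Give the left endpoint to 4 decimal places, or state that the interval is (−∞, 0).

On y'=λy, z=hλ:
  y_{n+1} = y_n + z·[5/6·y_n + 1/6·y_{n+1}] ⇒ (1 − 1/6z)y_{n+1} = (1 + 5/6z)y_n
  R(z) = (1 + 5/6z)/(1 − 1/6z).

Boundary: |R(x)|=1, x<0.
x=-0.97: |R|=0.1650
R=−1: 1+5/6x = −1+1/6x ⇒ -2/3x=2 ⇒ x=2/(-2/3)=-3.0000
Confirm numerically:
  x=-2.518: |R|=0.77366 <1
  x=-1.902: |R|=0.44419 <1
  x=-1.275: |R|=0.05155 <1
  x=-3.429: |R|=1.18199 >1
  x=-3.058: |R|=1.02561 >1
Stable set (-3.0000, 0).

(-3.0000, 0).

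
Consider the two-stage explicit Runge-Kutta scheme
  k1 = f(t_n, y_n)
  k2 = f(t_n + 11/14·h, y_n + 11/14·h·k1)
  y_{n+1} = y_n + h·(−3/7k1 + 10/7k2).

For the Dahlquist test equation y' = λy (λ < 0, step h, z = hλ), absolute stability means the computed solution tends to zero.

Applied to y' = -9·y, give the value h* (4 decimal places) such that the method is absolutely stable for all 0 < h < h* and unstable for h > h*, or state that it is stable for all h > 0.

Set f=λy, z=hλ:
  k1=λy_n ⇒ h·k1=z·y_n;  k2=λ(1+11/14z)y_n ⇒ h·k2=z(1+11/14z)y_n
  y_{n+1}/y_n = 1 − 3/7z + 10/7z(1+11/14z) = 1 + z + 55/49z²
  ⇒ R(z) = 1 + z + 55/49z².

Boundary: |R(x)|=1, x<0.
x=-1.47: |R|=1.9555
R=1: x+55/49x²=0 ⇒ x=−49/55=-0.8909; min R=1−1/(4·55/49)=0.7773>−1
Confirm numerically:
  x=-0.746: |R|=0.87866 <1
  x=-0.522: |R|=0.78385 <1
  x=-0.467: |R|=0.77779 <1
  x=-1.368: |R|=1.73258 >1
  x=-1.075: |R|=1.22213 >1
Stable set (-0.8909, 0).

(-0.8909,0); λ=-9 ⇒ h* = (49/55)/9 = 0.0990.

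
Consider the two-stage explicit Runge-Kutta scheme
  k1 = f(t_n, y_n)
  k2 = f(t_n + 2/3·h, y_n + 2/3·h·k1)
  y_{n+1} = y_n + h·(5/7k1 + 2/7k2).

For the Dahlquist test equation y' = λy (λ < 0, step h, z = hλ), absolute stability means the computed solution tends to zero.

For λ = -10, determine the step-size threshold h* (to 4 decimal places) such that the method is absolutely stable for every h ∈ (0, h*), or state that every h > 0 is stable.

(-5.2500,0); λ=-10 ⇒ h* = (21/4)/10 = 0.5250.

Test eqn y'=λy, z=hλ:
  k1=λy_n ⇒ h·k1=z·y_n;  k2=λ(1+2/3z)y_n ⇒ h·k2=z(1+2/3z)y_n
  y_{n+1}/y_n = 1 + 5/7z + 2/7z(1+2/3z) = 1 + z + 4/21z²
  ⇒ R(z) = 1 + z + 4/21z².

Need |R(x)|<1, x<0.
x=-1.07: |R|=0.1481
R=1: x+4/21x²=0 ⇒ x=−21/4=-5.2500; min R=1−1/(4·4/21)=-0.3125>−1
Confirm numerically:
  x=-4.042: |R|=0.06996 <1
  x=-2.266: |R|=0.28795 <1
  x=-2.144: |R|=0.26843 <1
  x=-5.782: |R|=1.58591 >1
  x=-5.739: |R|=1.53455 >1
  x=-5.506: |R|=1.26848 >1
Interval (-5.2500, 0).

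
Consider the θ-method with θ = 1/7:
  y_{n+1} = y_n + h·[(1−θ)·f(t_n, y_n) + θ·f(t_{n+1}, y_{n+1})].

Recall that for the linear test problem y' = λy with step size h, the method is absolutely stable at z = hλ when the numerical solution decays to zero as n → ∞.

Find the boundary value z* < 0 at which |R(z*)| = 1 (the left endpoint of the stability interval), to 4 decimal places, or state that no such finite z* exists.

Set f=λy, z=hλ:
  y_{n+1} = y_n + z·[6/7·y_n + 1/7·y_{n+1}] ⇒ (1 − 1/7z)y_{n+1} = (1 + 6/7z)y_n
  R(z) = (1 + 6/7z)/(1 − 1/7z).

Boundary: |R(x)|=1, x<0.
x=-0.44: |R|=0.5860
R=−1: 1+6/7x = −1+1/7x ⇒ -5/7x=2 ⇒ x=2/(-5/7)=-2.8000
Confirm numerically:
  x=-2.285: |R|=0.72267 <1
  x=-2.200: |R|=0.67391 <1
  x=-1.723: |R|=0.38267 <1
  x=-3.260: |R|=1.22417 >1
  x=-3.015: |R|=1.10734 >1
Stable set (-2.8000, 0).

z* = -2.8000.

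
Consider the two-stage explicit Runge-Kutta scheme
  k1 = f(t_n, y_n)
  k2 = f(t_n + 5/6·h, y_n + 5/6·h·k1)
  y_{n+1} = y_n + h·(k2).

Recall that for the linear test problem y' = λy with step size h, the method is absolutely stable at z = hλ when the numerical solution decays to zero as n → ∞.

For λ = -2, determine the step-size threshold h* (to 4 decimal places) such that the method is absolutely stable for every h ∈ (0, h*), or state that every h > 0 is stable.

(-1.2000,0); λ=-2 ⇒ h* = (6/5)/2 = 0.6000.

On y'=λy, z=hλ:
  k1=λy_n ⇒ h·k1=z·y_n;  k2=λ(1+5/6z)y_n ⇒ h·k2=z(1+5/6z)y_n
  y_{n+1}/y_n = 1 + z(1+5/6z) = 1 + z + 5/6z²
  Hence R(z) = 1 + z + 5/6z².

Boundary: |R(x)|=1, x<0.
x=-0.36: |R|=0.7480
R=1: x+5/6x²=0 ⇒ x=−6/5=-1.2000; min R=1−1/(4·5/6)=0.7000>−1
Confirm numerically:
  x=-1.002: |R|=0.83467 <1
  x=-1.000: |R|=0.83333 <1
  x=-0.905: |R|=0.77752 <1
  x=-0.759: |R|=0.72107 <1
  x=-1.490: |R|=1.36008 >1
  x=-1.281: |R|=1.08647 >1
So |R|<1 on (-1.2000, 0).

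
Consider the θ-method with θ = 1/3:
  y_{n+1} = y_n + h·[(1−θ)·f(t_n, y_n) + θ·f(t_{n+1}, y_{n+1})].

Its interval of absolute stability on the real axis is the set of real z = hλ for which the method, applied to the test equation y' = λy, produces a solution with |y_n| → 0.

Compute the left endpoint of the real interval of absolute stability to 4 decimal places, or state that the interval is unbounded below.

left endpoint -6.0000.

On y'=λy, z=hλ:
  y_{n+1} = y_n + z·[2/3·y_n + 1/3·y_{n+1}] ⇒ (1 − 1/3z)y_{n+1} = (1 + 2/3z)y_n
  R(z) = (1 + 2/3z)/(1 − 1/3z).

Find x<0 with |R(x)|<1.
x=-0.46: |R|=0.6012
R=−1: 1+2/3x = −1+1/3x ⇒ -1/3x=2 ⇒ x=2/(-1/3)=-6.0000
Confirm numerically:
  x=-5.887: |R|=0.98728 <1
  x=-3.840: |R|=0.68421 <1
  x=-2.951: |R|=0.48765 <1
  x=-2.940: |R|=0.48485 <1
  x=-6.502: |R|=1.05283 >1
  x=-6.442: |R|=1.04681 >1
Stable set (-6.0000, 0).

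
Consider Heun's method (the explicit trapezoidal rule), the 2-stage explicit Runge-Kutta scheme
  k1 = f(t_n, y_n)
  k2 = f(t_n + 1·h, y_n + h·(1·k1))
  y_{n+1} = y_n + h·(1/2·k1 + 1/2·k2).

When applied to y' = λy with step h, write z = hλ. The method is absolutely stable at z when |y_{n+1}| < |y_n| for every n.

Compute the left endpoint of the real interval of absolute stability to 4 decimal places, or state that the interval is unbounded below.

Set f=λy, z=hλ:
  order 2, 2-stage ⇒ R(z)=1+z+z^2/2
  (e.g. R(-0.48)=0.63520, |R|=0.63520)

Solve |R(x)|<1 on ℝ⁻.
x=-0.48: |R|=0.6352
|R(-1.3)|=0.5450 |R(-0.95)|=0.5012 |R(-0.93)|=0.5025
Bisect:
  x_lo=-2.3504 |R|=1.4117  x_hi=-0.3152 |R|=0.7345
  mid=-1.33277 |R|=0.55537 →hi
  mid=-1.84156 |R|=0.85411 →hi
  mid=-2.09596 |R|=1.10056 →lo
  mid=-1.96876 |R|=0.96925 →hi
  mid=-2.03236 |R|=1.03288 →lo
  mid=-2.00056 |R|=1.00056 →lo
  mid=-1.98466 |R|=0.98478 →hi
  mid=-1.99261 |R|=0.99264 →hi
  ...
  [-2.00006,-1.99994] ⇒ x*=-2.0000
Stable set (-2.0000, 0).

left endpoint -2.0000.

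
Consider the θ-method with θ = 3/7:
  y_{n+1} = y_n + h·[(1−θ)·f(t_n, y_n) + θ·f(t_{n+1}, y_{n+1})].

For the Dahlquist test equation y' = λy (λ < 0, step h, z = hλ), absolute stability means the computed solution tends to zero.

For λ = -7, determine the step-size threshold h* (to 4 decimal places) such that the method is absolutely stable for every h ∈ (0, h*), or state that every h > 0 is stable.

(-14.0000,0); λ=-7 ⇒ h* = (14)/7 = 2.0000.

With y'=λy (z=hλ):
  y_{n+1} = y_n + z·[4/7·y_n + 3/7·y_{n+1}] ⇒ (1 − 3/7z)y_{n+1} = (1 + 4/7z)y_n
  R(z) = (1 + 4/7z)/(1 − 3/7z).

Solve |R(x)|<1 on ℝ⁻.
x=-0.47: |R|=0.6088
R=−1: 1+4/7x = −1+3/7x ⇒ -1/7x=2 ⇒ x=2/(-1/7)=-14.0000
Confirm numerically:
  x=-11.959: |R|=0.95240 <1
  x=-10.921: |R|=0.92257 <1
  x=-6.110: |R|=0.68851 <1
  x=-14.335: |R|=1.00670 >1
  x=-14.108: |R|=1.00219 >1
  x=-14.087: |R|=1.00177 >1
Stable set (-14.0000, 0).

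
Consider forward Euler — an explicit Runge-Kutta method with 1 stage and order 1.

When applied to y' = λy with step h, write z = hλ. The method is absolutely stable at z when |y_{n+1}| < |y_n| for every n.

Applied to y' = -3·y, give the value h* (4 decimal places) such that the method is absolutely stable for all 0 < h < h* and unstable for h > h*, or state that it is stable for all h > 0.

On y'=λy, z=hλ:
  order 1, 1-stage ⇒ R(z)=1+z
  (e.g. R(-1.67)=-0.67000, |R|=0.67000)

Need |R(x)|<1, x<0.
x=-1.67: |R|=0.6700
|R(-1.75)|=0.7500 |R(-1.53)|=0.5300 |R(-1.03)|=0.0300
Bisect:
  x_lo=-2.5915 |R|=1.5915  x_hi=-0.1108 |R|=0.8892
  mid=-1.35116 |R|=0.35116 →hi
  mid=-1.97135 |R|=0.97135 →hi
  mid=-2.28145 |R|=1.28145 →lo
  mid=-2.12640 |R|=1.12640 →lo
  mid=-2.04888 |R|=1.04888 →lo
  mid=-2.01011 |R|=1.01011 →lo
  mid=-1.99073 |R|=0.99073 →hi
  mid=-2.00042 |R|=1.00042 →lo
  mid=-1.99558 |R|=0.99558 →hi
  ...
  [-2.00012,-1.99997] ⇒ x*=-2.0000
Interval (-2.0000, 0).

(-2.0000,0); λ=-3 ⇒ h* = 0.6667.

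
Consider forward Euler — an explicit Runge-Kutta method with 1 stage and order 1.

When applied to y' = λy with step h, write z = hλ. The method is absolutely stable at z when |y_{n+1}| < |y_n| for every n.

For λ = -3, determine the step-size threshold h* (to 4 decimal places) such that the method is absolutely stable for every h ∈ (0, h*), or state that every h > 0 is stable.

With y'=λy (z=hλ):
  order 1, 1-stage ⇒ R(z)=1+z
  (e.g. R(-0.96)=0.04000, |R|=0.04000)

Need |R(x)|<1, x<0.
x=-0.96: |R|=0.0400
|R(-2.36)|=1.3600 |R(-1.8)|=0.8000 |R(-0.56)|=0.4400
Bisect:
  x_lo=-2.6616 |R|=1.6616  x_hi=-0.0704 |R|=0.9296
  mid=-1.36598 |R|=0.36598 →hi
  mid=-2.01379 |R|=1.01379 →lo
  mid=-1.68989 |R|=0.68989 →hi
  mid=-1.85184 |R|=0.85184 →hi
  mid=-1.93281 |R|=0.93281 →hi
  mid=-1.97330 |R|=0.97330 →hi
  mid=-1.99354 |R|=0.99354 →hi
  mid=-2.00366 |R|=1.00366 →lo
  ...
  [-2.00003,-1.99987] ⇒ x*=-2.0000
Stable set (-2.0000, 0).

(-2.0000,0); λ=-3 ⇒ h* = 0.6667.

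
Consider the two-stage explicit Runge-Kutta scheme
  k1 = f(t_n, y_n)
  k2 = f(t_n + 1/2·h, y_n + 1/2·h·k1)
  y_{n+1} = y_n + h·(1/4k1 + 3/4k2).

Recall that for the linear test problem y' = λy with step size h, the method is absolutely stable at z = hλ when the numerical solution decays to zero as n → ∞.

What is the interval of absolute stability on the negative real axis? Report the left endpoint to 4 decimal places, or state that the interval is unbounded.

z∈(-2.6667,0).

Test eqn y'=λy, z=hλ:
  k1=λy_n ⇒ h·k1=z·y_n;  k2=λ(1+1/2z)y_n ⇒ h·k2=z(1+1/2z)y_n
  y_{n+1}/y_n = 1 + 1/4z + 3/4z(1+1/2z) = 1 + z + 3/8z²
  so R(z) = 1 + z + 3/8z².

Solve |R(x)|<1 on ℝ⁻.
x=-1.34: |R|=0.3334
R=1: x+3/8x²=0 ⇒ x=−8/3=-2.6667; min R=1−1/(4·3/8)=0.3333>−1
Confirm numerically:
  x=-2.345: |R|=0.71713 <1
  x=-1.778: |R|=0.40748 <1
  x=-1.076: |R|=0.35817 <1
  x=-3.153: |R|=1.57503 >1
  x=-3.127: |R|=1.53980 >1
Stable set (-2.6667, 0).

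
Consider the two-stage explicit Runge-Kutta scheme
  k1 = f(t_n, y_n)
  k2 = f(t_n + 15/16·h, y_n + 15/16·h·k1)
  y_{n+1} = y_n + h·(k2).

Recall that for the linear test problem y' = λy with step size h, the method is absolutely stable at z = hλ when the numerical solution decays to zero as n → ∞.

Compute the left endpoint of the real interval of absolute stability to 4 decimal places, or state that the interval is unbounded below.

z* = -1.0667.

On y'=λy, z=hλ:
  k1=λy_n ⇒ h·k1=z·y_n;  k2=λ(1+15/16z)y_n ⇒ h·k2=z(1+15/16z)y_n
  y_{n+1}/y_n = 1 + z(1+15/16z) = 1 + z + 15/16z²
  so R(z) = 1 + z + 15/16z².

Solve |R(x)|<1 on ℝ⁻.
x=-0.9: |R|=0.8594
R=1: x+15/16x²=0 ⇒ x=−16/15=-1.0667; min R=1−1/(4·15/16)=0.7333>−1
Confirm numerically:
  x=-0.932: |R|=0.88233 <1
  x=-0.551: |R|=0.73363 <1
  x=-0.513: |R|=0.73372 <1
  x=-0.505: |R|=0.73409 <1
  x=-1.617: |R|=1.83427 >1
  x=-1.483: |R|=1.57883 >1
  x=-1.235: |R|=1.19490 >1
Stable set (-1.0667, 0).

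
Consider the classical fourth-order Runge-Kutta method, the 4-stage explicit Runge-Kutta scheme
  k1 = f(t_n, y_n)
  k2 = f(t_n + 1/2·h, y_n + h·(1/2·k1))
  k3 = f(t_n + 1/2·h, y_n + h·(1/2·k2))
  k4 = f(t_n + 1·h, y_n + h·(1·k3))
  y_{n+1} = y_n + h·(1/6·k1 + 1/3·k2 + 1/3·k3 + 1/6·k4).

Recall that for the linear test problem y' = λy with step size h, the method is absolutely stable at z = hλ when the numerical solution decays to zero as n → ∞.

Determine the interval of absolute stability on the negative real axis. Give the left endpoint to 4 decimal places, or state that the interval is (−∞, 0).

(-2.7853, 0).

Set f=λy, z=hλ:
  order 4, 4-stage ⇒ R(z)=1+z+z^2/2+z^3/6+z^4/24
  (e.g. R(-1.62)=0.27059, |R|=0.27059)

Need |R(x)|<1, x<0.
x=-1.62: |R|=0.2706
|R(-3.14)|=1.6804 |R(-2.44)|=0.5926 |R(-1.79)|=0.2839
Bisect:
  x_lo=-3.1337 |R|=1.6656  x_hi=-0.3498 |R|=0.7049
  mid=-1.74176 |R|=0.27791 →hi
  mid=-2.43775 |R|=0.59057 →hi
  mid=-2.78574 |R|=1.00067 →lo
  mid=-2.61174 |R|=0.76835 →hi
  mid=-2.69874 |R|=0.87716 →hi
  mid=-2.74224 |R|=0.93701 →hi
  mid=-2.76399 |R|=0.96835 →hi
  mid=-2.77487 |R|=0.98439 →hi
  mid=-2.78030 |R|=0.99250 →hi
  ...
  [-2.78540,-2.78523] ⇒ x*=-2.7853
Stable set (-2.7853, 0).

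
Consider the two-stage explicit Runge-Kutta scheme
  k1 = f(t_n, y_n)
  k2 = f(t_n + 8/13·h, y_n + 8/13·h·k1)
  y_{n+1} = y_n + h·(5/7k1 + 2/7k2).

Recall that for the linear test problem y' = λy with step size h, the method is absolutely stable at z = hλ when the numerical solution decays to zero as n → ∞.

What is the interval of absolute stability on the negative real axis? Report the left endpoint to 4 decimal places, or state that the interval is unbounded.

z∈(-5.6875,0).

On y'=λy, z=hλ:
  k1=λy_n ⇒ h·k1=z·y_n;  k2=λ(1+8/13z)y_n ⇒ h·k2=z(1+8/13z)y_n
  y_{n+1}/y_n = 1 + 5/7z + 2/7z(1+8/13z) = 1 + z + 16/91z²
  so R(z) = 1 + z + 16/91z².

Find x<0 with |R(x)|<1.
x=-1.7: |R|=0.1919
R=1: x+16/91x²=0 ⇒ x=−91/16=-5.6875; min R=1−1/(4·16/91)=-0.4219>−1
Confirm numerically:
  x=-5.635: |R|=0.94798 <1
  x=-4.096: |R|=0.14616 <1
  x=-3.864: |R|=0.23886 <1
  x=-3.142: |R|=0.40623 <1
  x=-6.034: |R|=1.36761 >1
  x=-5.793: |R|=1.10746 >1
Interval (-5.6875, 0).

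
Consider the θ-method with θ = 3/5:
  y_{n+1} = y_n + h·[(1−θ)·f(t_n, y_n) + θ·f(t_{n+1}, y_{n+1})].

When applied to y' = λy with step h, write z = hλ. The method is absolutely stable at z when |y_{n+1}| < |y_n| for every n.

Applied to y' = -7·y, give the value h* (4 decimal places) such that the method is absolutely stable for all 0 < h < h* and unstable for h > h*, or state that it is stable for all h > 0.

unbounded; (−∞, 0). Any h>0 works for λ=-7.

Set f=λy, z=hλ:
  y_{n+1} = y_n + z·[2/5·y_n + 3/5·y_{n+1}] ⇒ (1 − 3/5z)y_{n+1} = (1 + 2/5z)y_n
  so R(z) = (1 + 2/5z)/(1 − 3/5z).

Boundary: |R(x)|=1, x<0.
x=-0.89: |R|=0.4198
x=-2: |R|=0.0909
x=-10: |R|=0.4286
x=-100: |R|=0.6393
θ=3/5≥1/2 ⇒ |1+2/5x|<|1−3/5x| ∀x<0 ⇒ interval (−∞,0).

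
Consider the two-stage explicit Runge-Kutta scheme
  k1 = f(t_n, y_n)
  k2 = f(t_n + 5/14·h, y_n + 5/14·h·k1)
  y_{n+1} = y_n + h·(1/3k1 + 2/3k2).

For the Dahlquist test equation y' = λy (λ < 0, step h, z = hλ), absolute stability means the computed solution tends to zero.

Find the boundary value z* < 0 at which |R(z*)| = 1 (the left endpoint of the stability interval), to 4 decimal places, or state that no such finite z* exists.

z* = -4.2000.

Test eqn y'=λy, z=hλ:
  k1=λy_n ⇒ h·k1=z·y_n;  k2=λ(1+5/14z)y_n ⇒ h·k2=z(1+5/14z)y_n
  y_{n+1}/y_n = 1 + 1/3z + 2/3z(1+5/14z) = 1 + z + 5/21z²
  so R(z) = 1 + z + 5/21z².

Boundary: |R(x)|=1, x<0.
x=-1.76: |R|=0.0225
R=1: x+5/21x²=0 ⇒ x=−21/5=-4.2000; min R=1−1/(4·5/21)=-0.0500>−1
Confirm numerically:
  x=-4.061: |R|=0.86560 <1
  x=-3.412: |R|=0.35984 <1
  x=-2.055: |R|=0.04952 <1
  x=-4.497: |R|=1.31800 >1
  x=-4.278: |R|=1.07945 >1
So |R|<1 on (-4.2000, 0).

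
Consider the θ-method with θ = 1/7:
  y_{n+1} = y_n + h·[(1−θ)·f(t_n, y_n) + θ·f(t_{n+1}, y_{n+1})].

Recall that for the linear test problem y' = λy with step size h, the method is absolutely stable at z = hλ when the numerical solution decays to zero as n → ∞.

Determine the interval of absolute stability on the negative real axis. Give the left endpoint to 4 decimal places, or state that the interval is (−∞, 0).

On y'=λy, z=hλ:
  y_{n+1} = y_n + z·[6/7·y_n + 1/7·y_{n+1}] ⇒ (1 − 1/7z)y_{n+1} = (1 + 6/7z)y_n
  R(z) = (1 + 6/7z)/(1 − 1/7z).

Find x<0 with |R(x)|<1.
x=-1.59: |R|=0.2957
R=−1: 1+6/7x = −1+1/7x ⇒ -5/7x=2 ⇒ x=2/(-5/7)=-2.8000
Confirm numerically:
  x=-2.589: |R|=0.88998 <1
  x=-2.327: |R|=0.74644 <1
  x=-2.234: |R|=0.69352 <1
  x=-2.145: |R|=0.64188 <1
  x=-3.322: |R|=1.25286 >1
  x=-3.289: |R|=1.23763 >1
  x=-3.096: |R|=1.14659 >1
So |R|<1 on (-2.8000, 0).

(-2.8000, 0).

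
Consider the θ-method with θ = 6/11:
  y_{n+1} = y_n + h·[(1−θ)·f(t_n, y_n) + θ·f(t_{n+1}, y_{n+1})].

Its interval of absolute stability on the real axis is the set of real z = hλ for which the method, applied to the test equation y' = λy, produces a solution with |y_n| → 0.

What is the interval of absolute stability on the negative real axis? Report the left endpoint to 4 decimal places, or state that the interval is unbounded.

(−∞, 0) — no finite endpoint.

Set f=λy, z=hλ:
  y_{n+1} = y_n + z·[5/11·y_n + 6/11·y_{n+1}] ⇒ (1 − 6/11z)y_{n+1} = (1 + 5/11z)y_n
  R(z) = (1 + 5/11z)/(1 − 6/11z).

Find x<0 with |R(x)|<1.
x=-0.74: |R|=0.4728
x=-2: |R|=0.0435
x=-10: |R|=0.5493
x=-100: |R|=0.8003
θ=6/11≥1/2 ⇒ |1+5/11x|<|1−6/11x| ∀x<0 ⇒ stable on all of ℝ⁻.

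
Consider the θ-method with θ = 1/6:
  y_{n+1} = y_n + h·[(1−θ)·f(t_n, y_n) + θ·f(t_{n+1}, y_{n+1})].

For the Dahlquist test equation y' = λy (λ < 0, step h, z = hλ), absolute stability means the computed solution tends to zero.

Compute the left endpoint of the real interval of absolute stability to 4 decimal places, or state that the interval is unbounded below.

z* = -3.0000.

Set f=λy, z=hλ:
  y_{n+1} = y_n + z·[5/6·y_n + 1/6·y_{n+1}] ⇒ (1 − 1/6z)y_{n+1} = (1 + 5/6z)y_n
  Hence R(z) = (1 + 5/6z)/(1 − 1/6z).

Find x<0 with |R(x)|<1.
x=-1.32: |R|=0.0820
R=−1: 1+5/6x = −1+1/6x ⇒ -2/3x=2 ⇒ x=2/(-2/3)=-3.0000
Confirm numerically:
  x=-2.550: |R|=0.78947 <1
  x=-2.474: |R|=0.75171 <1
  x=-1.629: |R|=0.28116 <1
  x=-3.581: |R|=1.24256 >1
  x=-3.264: |R|=1.11399 >1
Stable set (-3.0000, 0).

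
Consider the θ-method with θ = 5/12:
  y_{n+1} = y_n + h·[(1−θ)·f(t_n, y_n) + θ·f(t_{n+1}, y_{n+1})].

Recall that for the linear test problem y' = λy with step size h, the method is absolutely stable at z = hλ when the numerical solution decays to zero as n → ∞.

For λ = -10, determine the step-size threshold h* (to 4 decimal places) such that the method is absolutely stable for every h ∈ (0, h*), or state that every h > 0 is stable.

(-12.0000,0); λ=-10 ⇒ h* = (12)/10 = 1.2000.

On y'=λy, z=hλ:
  y_{n+1} = y_n + z·[7/12·y_n + 5/12·y_{n+1}] ⇒ (1 − 5/12z)y_{n+1} = (1 + 7/12z)y_n
  R(z) = (1 + 7/12z)/(1 − 5/12z).

Need |R(x)|<1, x<0.
x=-1.54: |R|=0.0619
R=−1: 1+7/12x = −1+5/12x ⇒ -1/6x=2 ⇒ x=2/(-1/6)=-12.0000
Confirm numerically:
  x=-11.909: |R|=0.99746 <1
  x=-8.934: |R|=0.89179 <1
  x=-5.762: |R|=0.69429 <1
  x=-12.555: |R|=1.01484 >1
  x=-12.095: |R|=1.00262 >1
Interval (-12.0000, 0).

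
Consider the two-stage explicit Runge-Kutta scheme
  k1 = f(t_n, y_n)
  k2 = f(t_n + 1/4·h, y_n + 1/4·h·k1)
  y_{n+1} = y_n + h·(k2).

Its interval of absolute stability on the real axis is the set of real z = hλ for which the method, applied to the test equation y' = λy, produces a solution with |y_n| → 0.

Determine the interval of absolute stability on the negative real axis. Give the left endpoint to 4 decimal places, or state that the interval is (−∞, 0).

(-4.0000, 0).

Set f=λy, z=hλ:
  k1=λy_n ⇒ h·k1=z·y_n;  k2=λ(1+1/4z)y_n ⇒ h·k2=z(1+1/4z)y_n
  y_{n+1}/y_n = 1 + z(1+1/4z) = 1 + z + 1/4z²
  R(z) = 1 + z + 1/4z².

Find x<0 with |R(x)|<1.
x=-1.5: |R|=0.0625
R=1: x+1/4x²=0 ⇒ x=−4=-4.0000; min R=1−1/(4·1/4)=0.0000>−1
Confirm numerically:
  x=-3.764: |R|=0.77792 <1
  x=-3.005: |R|=0.25251 <1
  x=-1.969: |R|=0.00024 <1
  x=-4.567: |R|=1.64737 >1
  x=-4.503: |R|=1.56625 >1
  x=-4.206: |R|=1.21661 >1
Interval (-4.0000, 0).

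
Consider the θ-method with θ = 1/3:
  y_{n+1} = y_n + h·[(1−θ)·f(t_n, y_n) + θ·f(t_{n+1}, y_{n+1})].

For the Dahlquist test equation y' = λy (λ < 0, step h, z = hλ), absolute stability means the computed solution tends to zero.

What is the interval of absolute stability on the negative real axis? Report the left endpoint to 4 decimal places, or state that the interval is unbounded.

z∈(-6.0000,0).

Set f=λy, z=hλ:
  y_{n+1} = y_n + z·[2/3·y_n + 1/3·y_{n+1}] ⇒ (1 − 1/3z)y_{n+1} = (1 + 2/3z)y_n
  ⇒ R(z) = (1 + 2/3z)/(1 − 1/3z).

Need |R(x)|<1, x<0.
x=-1.49: |R|=0.0045
R=−1: 1+2/3x = −1+1/3x ⇒ -1/3x=2 ⇒ x=2/(-1/3)=-6.0000
Confirm numerically:
  x=-3.588: |R|=0.63388 <1
  x=-3.466: |R|=0.60810 <1
  x=-2.603: |R|=0.39372 <1
  x=-6.358: |R|=1.03826 >1
  x=-6.150: |R|=1.01639 >1
  x=-6.131: |R|=1.01435 >1
Stable set (-6.0000, 0).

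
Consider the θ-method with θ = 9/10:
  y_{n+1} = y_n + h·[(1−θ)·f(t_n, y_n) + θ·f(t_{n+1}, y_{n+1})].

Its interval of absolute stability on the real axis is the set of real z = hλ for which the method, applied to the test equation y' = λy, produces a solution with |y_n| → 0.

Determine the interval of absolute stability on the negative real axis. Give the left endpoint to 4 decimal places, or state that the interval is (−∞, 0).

(−∞, 0) — no finite endpoint.

With y'=λy (z=hλ):
  y_{n+1} = y_n + z·[1/10·y_n + 9/10·y_{n+1}] ⇒ (1 − 9/10z)y_{n+1} = (1 + 1/10z)y_n
  ⇒ R(z) = (1 + 1/10z)/(1 − 9/10z).

Need |R(x)|<1, x<0.
x=-0.44: |R|=0.6848
x=-2: |R|=0.2857
x=-10: |R|=0.0000
x=-100: |R|=0.0989
θ=9/10≥1/2 ⇒ |1+1/10x|<|1−9/10x| ∀x<0 ⇒ stable on all of ℝ⁻.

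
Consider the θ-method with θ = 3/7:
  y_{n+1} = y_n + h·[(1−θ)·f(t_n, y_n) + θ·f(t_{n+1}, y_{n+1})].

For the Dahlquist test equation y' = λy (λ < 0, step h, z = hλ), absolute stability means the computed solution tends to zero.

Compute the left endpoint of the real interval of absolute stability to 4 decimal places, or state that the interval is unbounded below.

z* = -14.0000.

Set f=λy, z=hλ:
  y_{n+1} = y_n + z·[4/7·y_n + 3/7·y_{n+1}] ⇒ (1 − 3/7z)y_{n+1} = (1 + 4/7z)y_n
  so R(z) = (1 + 4/7z)/(1 − 3/7z).

Solve |R(x)|<1 on ℝ⁻.
x=-0.74: |R|=0.4382
R=−1: 1+4/7x = −1+3/7x ⇒ -1/7x=2 ⇒ x=2/(-1/7)=-14.0000
Confirm numerically:
  x=-9.078: |R|=0.85622 <1
  x=-7.218: |R|=0.76331 <1
  x=-6.041: |R|=0.68320 <1
  x=-14.424: |R|=1.00843 >1
  x=-14.189: |R|=1.00381 >1
  x=-14.066: |R|=1.00134 >1
Stable set (-14.0000, 0).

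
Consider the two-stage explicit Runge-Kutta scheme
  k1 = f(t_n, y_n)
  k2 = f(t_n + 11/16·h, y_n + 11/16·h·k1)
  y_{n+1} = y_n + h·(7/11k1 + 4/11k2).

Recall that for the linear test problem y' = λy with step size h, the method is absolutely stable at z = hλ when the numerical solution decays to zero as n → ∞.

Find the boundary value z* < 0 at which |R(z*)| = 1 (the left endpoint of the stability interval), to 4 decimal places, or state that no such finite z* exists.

left endpoint -4.0000.

Set f=λy, z=hλ:
  k1=λy_n ⇒ h·k1=z·y_n;  k2=λ(1+11/16z)y_n ⇒ h·k2=z(1+11/16z)y_n
  y_{n+1}/y_n = 1 + 7/11z + 4/11z(1+11/16z) = 1 + z + 1/4z²
  Hence R(z) = 1 + z + 1/4z².

Need |R(x)|<1, x<0.
x=-1.42: |R|=0.0841
R=1: x+1/4x²=0 ⇒ x=−4=-4.0000; min R=1−1/(4·1/4)=0.0000>−1
Confirm numerically:
  x=-3.378: |R|=0.47472 <1
  x=-2.808: |R|=0.16322 <1
  x=-2.278: |R|=0.01932 <1
  x=-4.592: |R|=1.67962 >1
  x=-4.470: |R|=1.52522 >1
  x=-4.292: |R|=1.31332 >1
So |R|<1 on (-4.0000, 0).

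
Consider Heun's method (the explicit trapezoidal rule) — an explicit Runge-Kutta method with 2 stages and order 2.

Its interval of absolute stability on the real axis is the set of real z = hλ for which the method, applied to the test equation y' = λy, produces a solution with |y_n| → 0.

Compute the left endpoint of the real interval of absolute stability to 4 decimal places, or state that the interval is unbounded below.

Set f=λy, z=hλ:
  order 2, 2-stage ⇒ R(z)=1+z+z^2/2
  (e.g. R(-1.7)=0.74500, |R|=0.74500)

Need |R(x)|<1, x<0.
x=-1.7: |R|=0.7450
|R(-2.33)|=1.3845 |R(-1.25)|=0.5312 |R(-0.97)|=0.5005
Bisect:
  x_lo=-2.4608 |R|=1.5670  x_hi=-0.1031 |R|=0.9022
  mid=-1.28193 |R|=0.53974 →hi
  mid=-1.87136 |R|=0.87963 →hi
  mid=-2.16607 |R|=1.17986 →lo
  mid=-2.01872 |R|=1.01889 →lo
  mid=-1.94504 |R|=0.94655 →hi
  mid=-1.98188 |R|=0.98204 →hi
  mid=-2.00030 |R|=1.00030 →lo
  ...
  [-2.00001,-1.99987] ⇒ x*=-2.0000
Interval (-2.0000, 0).

left endpoint -2.0000.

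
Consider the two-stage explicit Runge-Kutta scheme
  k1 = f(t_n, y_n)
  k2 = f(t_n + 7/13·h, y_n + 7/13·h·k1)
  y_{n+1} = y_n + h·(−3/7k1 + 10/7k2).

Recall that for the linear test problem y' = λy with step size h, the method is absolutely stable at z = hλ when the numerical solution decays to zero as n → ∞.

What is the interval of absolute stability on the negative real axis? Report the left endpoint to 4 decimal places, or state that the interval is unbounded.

z∈(-1.3000,0).

On y'=λy, z=hλ:
  k1=λy_n ⇒ h·k1=z·y_n;  k2=λ(1+7/13z)y_n ⇒ h·k2=z(1+7/13z)y_n
  y_{n+1}/y_n = 1 − 3/7z + 10/7z(1+7/13z) = 1 + z + 10/13z²
  Hence R(z) = 1 + z + 10/13z².

Solve |R(x)|<1 on ℝ⁻.
x=-1.59: |R|=1.3547
R=1: x+10/13x²=0 ⇒ x=−13/10=-1.3000; min R=1−1/(4·10/13)=0.6750>−1
Confirm numerically:
  x=-1.114: |R|=0.84061 <1
  x=-0.907: |R|=0.72581 <1
  x=-0.566: |R|=0.68043 <1
  x=-1.891: |R|=1.85968 >1
  x=-1.675: |R|=1.48317 >1
Interval (-1.3000, 0).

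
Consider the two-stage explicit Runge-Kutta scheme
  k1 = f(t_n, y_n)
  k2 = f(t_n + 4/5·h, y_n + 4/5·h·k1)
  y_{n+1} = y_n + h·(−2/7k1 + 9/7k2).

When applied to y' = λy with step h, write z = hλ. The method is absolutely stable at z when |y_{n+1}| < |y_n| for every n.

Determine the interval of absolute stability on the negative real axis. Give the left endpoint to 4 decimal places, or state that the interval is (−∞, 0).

With y'=λy (z=hλ):
  k1=λy_n ⇒ h·k1=z·y_n;  k2=λ(1+4/5z)y_n ⇒ h·k2=z(1+4/5z)y_n
  y_{n+1}/y_n = 1 − 2/7z + 9/7z(1+4/5z) = 1 + z + 36/35z²
  Hence R(z) = 1 + z + 36/35z².

Solve |R(x)|<1 on ℝ⁻.
x=-0.64: |R|=0.7813
R=1: x+36/35x²=0 ⇒ x=−35/36=-0.9722; min R=1−1/(4·36/35)=0.7569>−1
Confirm numerically:
  x=-0.936: |R|=0.96513 <1
  x=-0.751: |R|=0.82912 <1
  x=-0.497: |R|=0.75707 <1
  x=-0.419: |R|=0.76158 <1
  x=-1.145: |R|=1.20348 >1
  x=-1.077: |R|=1.11607 >1
Stable set (-0.9722, 0).

z∈(-0.9722,0).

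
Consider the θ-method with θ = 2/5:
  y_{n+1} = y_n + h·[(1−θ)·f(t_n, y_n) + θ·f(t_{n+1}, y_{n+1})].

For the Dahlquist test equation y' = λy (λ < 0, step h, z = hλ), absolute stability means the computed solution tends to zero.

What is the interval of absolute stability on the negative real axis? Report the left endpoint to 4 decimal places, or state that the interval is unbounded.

Test eqn y'=λy, z=hλ:
  y_{n+1} = y_n + z·[3/5·y_n + 2/5·y_{n+1}] ⇒ (1 − 2/5z)y_{n+1} = (1 + 3/5z)y_n
  so R(z) = (1 + 3/5z)/(1 − 2/5z).

Find x<0 with |R(x)|<1.
x=-1.53: |R|=0.0509
R=−1: 1+3/5x = −1+2/5x ⇒ -1/5x=2 ⇒ x=2/(-1/5)=-10.0000
Confirm numerically:
  x=-9.508: |R|=0.97951 <1
  x=-7.907: |R|=0.89944 <1
  x=-4.946: |R|=0.66062 <1
  x=-10.522: |R|=1.02004 >1
  x=-10.460: |R|=1.01775 >1
Interval (-10.0000, 0).

(-10.0000, 0).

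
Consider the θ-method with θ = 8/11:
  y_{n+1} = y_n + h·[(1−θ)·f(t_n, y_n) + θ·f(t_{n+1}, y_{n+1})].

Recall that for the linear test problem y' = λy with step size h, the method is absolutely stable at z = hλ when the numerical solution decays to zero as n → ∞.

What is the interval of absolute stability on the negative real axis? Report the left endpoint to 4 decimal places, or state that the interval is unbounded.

unbounded; (−∞, 0).

Set f=λy, z=hλ:
  y_{n+1} = y_n + z·[3/11·y_n + 8/11·y_{n+1}] ⇒ (1 − 8/11z)y_{n+1} = (1 + 3/11z)y_n
  ⇒ R(z) = (1 + 3/11z)/(1 − 8/11z).

Boundary: |R(x)|=1, x<0.
x=-1.08: |R|=0.3951
x=-2: |R|=0.1852
x=-10: |R|=0.2088
x=-100: |R|=0.3564
θ=8/11≥1/2 ⇒ |1+3/11x|<|1−8/11x| ∀x<0 ⇒ stable on all of ℝ⁻.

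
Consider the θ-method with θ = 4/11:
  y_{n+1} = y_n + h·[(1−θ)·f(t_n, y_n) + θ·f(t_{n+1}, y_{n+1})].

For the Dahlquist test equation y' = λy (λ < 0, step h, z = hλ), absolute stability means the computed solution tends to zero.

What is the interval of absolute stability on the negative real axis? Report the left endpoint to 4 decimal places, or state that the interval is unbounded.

On y'=λy, z=hλ:
  y_{n+1} = y_n + z·[7/11·y_n + 4/11·y_{n+1}] ⇒ (1 − 4/11z)y_{n+1} = (1 + 7/11z)y_n
  Hence R(z) = (1 + 7/11z)/(1 − 4/11z).

Solve |R(x)|<1 on ℝ⁻.
x=-0.75: |R|=0.4107
R=−1: 1+7/11x = −1+4/11x ⇒ -3/11x=2 ⇒ x=2/(-3/11)=-7.3333
Confirm numerically:
  x=-6.276: |R|=0.91214 <1
  x=-5.379: |R|=0.81969 <1
  x=-5.201: |R|=0.79886 <1
  x=-7.901: |R|=1.03997 >1
  x=-7.702: |R|=1.02645 >1
  x=-7.633: |R|=1.02165 >1
Interval (-7.3333, 0).

(-7.3333, 0).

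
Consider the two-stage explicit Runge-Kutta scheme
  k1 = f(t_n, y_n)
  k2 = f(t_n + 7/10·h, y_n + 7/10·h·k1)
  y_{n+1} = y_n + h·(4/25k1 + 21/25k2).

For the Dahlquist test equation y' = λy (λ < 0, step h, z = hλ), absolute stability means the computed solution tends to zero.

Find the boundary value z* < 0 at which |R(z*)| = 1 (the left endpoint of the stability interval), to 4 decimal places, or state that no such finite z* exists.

z* = -1.7007.

With y'=λy (z=hλ):
  k1=λy_n ⇒ h·k1=z·y_n;  k2=λ(1+7/10z)y_n ⇒ h·k2=z(1+7/10z)y_n
  y_{n+1}/y_n = 1 + 4/25z + 21/25z(1+7/10z) = 1 + z + 147/250z²
  so R(z) = 1 + z + 147/250z².

Solve |R(x)|<1 on ℝ⁻.
x=-1.23: |R|=0.6596
R=1: x+147/250x²=0 ⇒ x=−250/147=-1.7007; min R=1−1/(4·147/250)=0.5748>−1
Confirm numerically:
  x=-1.221: |R|=0.65561 <1
  x=-1.174: |R|=0.63643 <1
  x=-1.150: |R|=0.62763 <1
  x=-0.946: |R|=0.58021 <1
  x=-2.061: |R|=1.43666 >1
  x=-1.786: |R|=1.08960 >1
Stable set (-1.7007, 0).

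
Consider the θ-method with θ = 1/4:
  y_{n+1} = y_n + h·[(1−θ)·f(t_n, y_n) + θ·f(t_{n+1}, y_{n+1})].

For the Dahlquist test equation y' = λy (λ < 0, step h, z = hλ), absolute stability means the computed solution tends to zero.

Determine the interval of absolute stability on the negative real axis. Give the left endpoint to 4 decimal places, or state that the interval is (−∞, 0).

z∈(-4.0000,0).

Test eqn y'=λy, z=hλ:
  y_{n+1} = y_n + z·[3/4·y_n + 1/4·y_{n+1}] ⇒ (1 − 1/4z)y_{n+1} = (1 + 3/4z)y_n
  so R(z) = (1 + 3/4z)/(1 − 1/4z).

Boundary: |R(x)|=1, x<0.
x=-0.8: |R|=0.3333
R=−1: 1+3/4x = −1+1/4x ⇒ -1/2x=2 ⇒ x=2/(-1/2)=-4.0000
Confirm numerically:
  x=-3.882: |R|=0.97006 <1
  x=-2.720: |R|=0.61905 <1
  x=-2.626: |R|=0.58527 <1
  x=-4.509: |R|=1.11964 >1
  x=-4.123: |R|=1.03028 >1
  x=-4.098: |R|=1.02420 >1
So |R|<1 on (-4.0000, 0).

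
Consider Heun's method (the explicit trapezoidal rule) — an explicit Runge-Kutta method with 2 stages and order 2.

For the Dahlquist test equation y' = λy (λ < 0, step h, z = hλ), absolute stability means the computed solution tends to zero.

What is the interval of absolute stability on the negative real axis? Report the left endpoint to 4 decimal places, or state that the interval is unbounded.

(-2.0000, 0).

On y'=λy, z=hλ:
  order 2, 2-stage ⇒ R(z)=1+z+z^2/2
  (e.g. R(-0.56)=0.59680, |R|=0.59680)

Need |R(x)|<1, x<0.
x=-0.56: |R|=0.5968
|R(-1.94)|=0.9418 |R(-1.62)|=0.6922 |R(-1.36)|=0.5648
Bisect:
  x_lo=-2.7175 |R|=1.9750  x_hi=-0.3244 |R|=0.7282
  mid=-1.52097 |R|=0.63570 →hi
  mid=-2.11925 |R|=1.12636 →lo
  mid=-1.82011 |R|=0.83629 →hi
  mid=-1.96968 |R|=0.97014 →hi
  mid=-2.04447 |R|=1.04546 →lo
  mid=-2.00707 |R|=1.00710 →lo
  mid=-1.98838 |R|=0.98845 →hi
  ...
  [-2.00006,-1.99992] ⇒ x*=-2.0000
Interval (-2.0000, 0).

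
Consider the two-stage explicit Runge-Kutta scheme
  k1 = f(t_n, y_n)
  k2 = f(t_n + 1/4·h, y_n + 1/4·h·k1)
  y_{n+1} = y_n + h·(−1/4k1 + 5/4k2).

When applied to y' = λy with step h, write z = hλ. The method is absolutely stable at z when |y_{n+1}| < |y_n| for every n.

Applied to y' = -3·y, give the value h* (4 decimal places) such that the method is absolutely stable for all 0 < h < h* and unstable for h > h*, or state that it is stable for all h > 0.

Set f=λy, z=hλ:
  k1=λy_n ⇒ h·k1=z·y_n;  k2=λ(1+1/4z)y_n ⇒ h·k2=z(1+1/4z)y_n
  y_{n+1}/y_n = 1 − 1/4z + 5/4z(1+1/4z) = 1 + z + 5/16z²
  Hence R(z) = 1 + z + 5/16z².

Find x<0 with |R(x)|<1.
x=-1.35: |R|=0.2195
R=1: x+5/16x²=0 ⇒ x=−16/5=-3.2000; min R=1−1/(4·5/16)=0.2000>−1
Confirm numerically:
  x=-2.913: |R|=0.73874 <1
  x=-2.486: |R|=0.44531 <1
  x=-1.568: |R|=0.20032 <1
  x=-3.518: |R|=1.34960 >1
  x=-3.294: |R|=1.09676 >1
So |R|<1 on (-3.2000, 0).

(-3.2000,0); λ=-3 ⇒ h* = (16/5)/3 = 1.0667.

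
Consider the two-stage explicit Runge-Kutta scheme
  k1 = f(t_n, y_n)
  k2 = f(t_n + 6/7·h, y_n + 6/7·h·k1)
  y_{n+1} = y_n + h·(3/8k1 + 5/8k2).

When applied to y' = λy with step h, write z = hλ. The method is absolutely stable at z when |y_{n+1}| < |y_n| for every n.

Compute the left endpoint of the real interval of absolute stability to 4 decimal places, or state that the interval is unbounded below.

On y'=λy, z=hλ:
  k1=λy_n ⇒ h·k1=z·y_n;  k2=λ(1+6/7z)y_n ⇒ h·k2=z(1+6/7z)y_n
  y_{n+1}/y_n = 1 + 3/8z + 5/8z(1+6/7z) = 1 + z + 15/28z²
  R(z) = 1 + z + 15/28z².

Find x<0 with |R(x)|<1.
x=-0.33: |R|=0.7283
R=1: x+15/28x²=0 ⇒ x=−28/15=-1.8667; min R=1−1/(4·15/28)=0.5333>−1
Confirm numerically:
  x=-1.615: |R|=0.78226 <1
  x=-1.406: |R|=0.65302 <1
  x=-1.190: |R|=0.56862 <1
  x=-2.293: |R|=1.52370 >1
  x=-2.279: |R|=1.50341 >1
  x=-2.032: |R|=1.17998 >1
Stable set (-1.8667, 0).

z* = -1.8667.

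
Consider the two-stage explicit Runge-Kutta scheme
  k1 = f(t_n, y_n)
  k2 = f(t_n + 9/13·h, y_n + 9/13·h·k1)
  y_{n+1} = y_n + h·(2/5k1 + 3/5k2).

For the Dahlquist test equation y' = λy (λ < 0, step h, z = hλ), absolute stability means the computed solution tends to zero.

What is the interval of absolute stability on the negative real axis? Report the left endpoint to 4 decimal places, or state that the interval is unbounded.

Test eqn y'=λy, z=hλ:
  k1=λy_n ⇒ h·k1=z·y_n;  k2=λ(1+9/13z)y_n ⇒ h·k2=z(1+9/13z)y_n
  y_{n+1}/y_n = 1 + 2/5z + 3/5z(1+9/13z) = 1 + z + 27/65z²
  ⇒ R(z) = 1 + z + 27/65z².

Need |R(x)|<1, x<0.
x=-1.05: |R|=0.4080
R=1: x+27/65x²=0 ⇒ x=−65/27=-2.4074; min R=1−1/(4·27/65)=0.3981>−1
Confirm numerically:
  x=-2.021: |R|=0.67561 <1
  x=-1.883: |R|=0.58982 <1
  x=-1.298: |R|=0.40184 <1
  x=-1.253: |R|=0.39916 <1
  x=-2.802: |R|=1.45927 >1
  x=-2.504: |R|=1.10047 >1
So |R|<1 on (-2.4074, 0).

z∈(-2.4074,0).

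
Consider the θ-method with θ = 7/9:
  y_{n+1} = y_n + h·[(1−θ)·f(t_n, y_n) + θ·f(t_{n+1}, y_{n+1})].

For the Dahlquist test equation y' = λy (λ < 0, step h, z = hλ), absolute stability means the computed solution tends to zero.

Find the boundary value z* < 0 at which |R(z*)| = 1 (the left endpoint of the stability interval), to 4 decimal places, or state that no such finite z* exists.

Test eqn y'=λy, z=hλ:
  y_{n+1} = y_n + z·[2/9·y_n + 7/9·y_{n+1}] ⇒ (1 − 7/9z)y_{n+1} = (1 + 2/9z)y_n
  ⇒ R(z) = (1 + 2/9z)/(1 − 7/9z).

Boundary: |R(x)|=1, x<0.
x=-0.76: |R|=0.5223
x=-2: |R|=0.2174
x=-10: |R|=0.1392
x=-100: |R|=0.2694
θ=7/9≥1/2 ⇒ |1+2/9x|<|1−7/9x| ∀x<0 ⇒ stable on all of ℝ⁻.

(−∞, 0) — no finite endpoint.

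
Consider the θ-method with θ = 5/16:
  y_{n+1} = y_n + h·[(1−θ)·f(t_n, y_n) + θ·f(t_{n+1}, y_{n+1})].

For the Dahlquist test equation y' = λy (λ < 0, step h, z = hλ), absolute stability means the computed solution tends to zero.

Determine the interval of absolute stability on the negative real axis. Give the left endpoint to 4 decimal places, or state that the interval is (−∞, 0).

On y'=λy, z=hλ:
  y_{n+1} = y_n + z·[11/16·y_n + 5/16·y_{n+1}] ⇒ (1 − 5/16z)y_{n+1} = (1 + 11/16z)y_n
  R(z) = (1 + 11/16z)/(1 − 5/16z).

Solve |R(x)|<1 on ℝ⁻.
x=-0.43: |R|=0.6209
R=−1: 1+11/16x = −1+5/16x ⇒ -3/8x=2 ⇒ x=2/(-3/8)=-5.3333
Confirm numerically:
  x=-5.229: |R|=0.98515 <1
  x=-3.580: |R|=0.68968 <1
  x=-3.158: |R|=0.58943 <1
  x=-2.278: |R|=0.33070 <1
  x=-5.779: |R|=1.05956 >1
  x=-5.729: |R|=1.05318 >1
  x=-5.529: |R|=1.02690 >1
Stable set (-5.3333, 0).

z∈(-5.3333,0).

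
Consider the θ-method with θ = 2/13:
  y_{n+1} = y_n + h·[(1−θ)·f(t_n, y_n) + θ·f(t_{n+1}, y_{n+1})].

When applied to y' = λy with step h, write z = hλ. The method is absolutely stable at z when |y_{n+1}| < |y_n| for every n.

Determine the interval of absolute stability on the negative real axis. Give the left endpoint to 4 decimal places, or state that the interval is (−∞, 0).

(-2.8889, 0).

With y'=λy (z=hλ):
  y_{n+1} = y_n + z·[11/13·y_n + 2/13·y_{n+1}] ⇒ (1 − 2/13z)y_{n+1} = (1 + 11/13z)y_n
  so R(z) = (1 + 11/13z)/(1 − 2/13z).

Need |R(x)|<1, x<0.
x=-1.64: |R|=0.3096
R=−1: 1+11/13x = −1+2/13x ⇒ -9/13x=2 ⇒ x=2/(-9/13)=-2.8889
Confirm numerically:
  x=-2.543: |R|=0.82788 <1
  x=-2.414: |R|=0.76026 <1
  x=-2.318: |R|=0.70866 <1
  x=-1.457: |R|=0.19021 <1
  x=-3.348: |R|=1.20979 >1
  x=-3.305: |R|=1.19097 >1
Interval (-2.8889, 0).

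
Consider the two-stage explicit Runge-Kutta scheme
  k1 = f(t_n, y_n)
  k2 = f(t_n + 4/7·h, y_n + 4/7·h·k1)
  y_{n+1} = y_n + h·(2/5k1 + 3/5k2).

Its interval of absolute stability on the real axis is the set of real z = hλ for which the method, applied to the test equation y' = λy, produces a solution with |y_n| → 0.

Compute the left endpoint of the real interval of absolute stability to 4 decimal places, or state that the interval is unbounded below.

On y'=λy, z=hλ:
  k1=λy_n ⇒ h·k1=z·y_n;  k2=λ(1+4/7z)y_n ⇒ h·k2=z(1+4/7z)y_n
  y_{n+1}/y_n = 1 + 2/5z + 3/5z(1+4/7z) = 1 + z + 12/35z²
  so R(z) = 1 + z + 12/35z².

Find x<0 with |R(x)|<1.
x=-1.7: |R|=0.2909
R=1: x+12/35x²=0 ⇒ x=−35/12=-2.9167; min R=1−1/(4·12/35)=0.2708>−1
Confirm numerically:
  x=-2.777: |R|=0.86702 <1
  x=-2.479: |R|=0.62801 <1
  x=-1.699: |R|=0.29069 <1
  x=-1.471: |R|=0.27089 <1
  x=-3.514: |R|=1.71967 >1
  x=-3.312: |R|=1.44892 >1
  x=-3.294: |R|=1.42615 >1
So |R|<1 on (-2.9167, 0).

z* = -2.9167.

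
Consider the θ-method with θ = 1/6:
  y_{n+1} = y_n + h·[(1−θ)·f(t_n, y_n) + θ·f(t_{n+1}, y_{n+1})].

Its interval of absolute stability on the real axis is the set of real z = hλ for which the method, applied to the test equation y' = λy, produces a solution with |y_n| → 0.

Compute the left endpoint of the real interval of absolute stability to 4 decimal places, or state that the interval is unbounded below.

On y'=λy, z=hλ:
  y_{n+1} = y_n + z·[5/6·y_n + 1/6·y_{n+1}] ⇒ (1 − 1/6z)y_{n+1} = (1 + 5/6z)y_n
  ⇒ R(z) = (1 + 5/6z)/(1 − 1/6z).

Need |R(x)|<1, x<0.
x=-1.09: |R|=0.0776
R=−1: 1+5/6x = −1+1/6x ⇒ -2/3x=2 ⇒ x=2/(-2/3)=-3.0000
Confirm numerically:
  x=-2.933: |R|=0.97000 <1
  x=-2.833: |R|=0.92437 <1
  x=-1.717: |R|=0.33497 <1
  x=-3.357: |R|=1.15261 >1
  x=-3.026: |R|=1.01152 >1
So |R|<1 on (-3.0000, 0).

left endpoint -3.0000.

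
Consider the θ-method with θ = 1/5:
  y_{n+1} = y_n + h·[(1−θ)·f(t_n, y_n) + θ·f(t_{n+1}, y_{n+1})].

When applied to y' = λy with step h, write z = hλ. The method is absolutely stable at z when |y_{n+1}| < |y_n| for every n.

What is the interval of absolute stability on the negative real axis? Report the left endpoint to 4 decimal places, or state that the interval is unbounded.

Test eqn y'=λy, z=hλ:
  y_{n+1} = y_n + z·[4/5·y_n + 1/5·y_{n+1}] ⇒ (1 − 1/5z)y_{n+1} = (1 + 4/5z)y_n
  R(z) = (1 + 4/5z)/(1 − 1/5z).

Need |R(x)|<1, x<0.
x=-1.45: |R|=0.1240
R=−1: 1+4/5x = −1+1/5x ⇒ -3/5x=2 ⇒ x=2/(-3/5)=-3.3333
Confirm numerically:
  x=-2.893: |R|=0.83264 <1
  x=-2.164: |R|=0.51033 <1
  x=-1.554: |R|=0.18554 <1
  x=-3.873: |R|=1.18246 >1
  x=-3.850: |R|=1.17514 >1
  x=-3.831: |R|=1.16906 >1
Stable set (-3.3333, 0).

z∈(-3.3333,0).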